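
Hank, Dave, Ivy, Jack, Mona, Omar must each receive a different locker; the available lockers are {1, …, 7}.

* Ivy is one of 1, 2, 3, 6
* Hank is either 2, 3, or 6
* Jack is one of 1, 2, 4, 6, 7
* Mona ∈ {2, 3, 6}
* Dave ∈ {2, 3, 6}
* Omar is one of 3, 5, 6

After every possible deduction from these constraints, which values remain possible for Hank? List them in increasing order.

Hank, Dave, Mona share exactly the 3 values {2, 3, 6}; by pigeonhole those values go to them, so strike 2, 3, 6 from Ivy, Jack, Omar.
Ivy has just one choice, so Ivy = 1. Remove 1 from Jack.
Omar must be 5 (only option left).
No further eliminations apply; Hank can still be any of 2, 3, 6.

2, 3, 6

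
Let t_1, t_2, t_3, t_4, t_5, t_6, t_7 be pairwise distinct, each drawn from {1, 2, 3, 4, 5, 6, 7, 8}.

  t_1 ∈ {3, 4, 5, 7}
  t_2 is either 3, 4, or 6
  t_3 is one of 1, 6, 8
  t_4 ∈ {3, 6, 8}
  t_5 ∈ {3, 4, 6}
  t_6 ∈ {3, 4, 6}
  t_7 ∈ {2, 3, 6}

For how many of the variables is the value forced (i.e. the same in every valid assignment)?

t_2, t_5, t_6 between them cover only {3, 4, 6} — a naked triple. Remove those values from t_1, t_3, t_4, t_7.
t_4 has just one choice, so t_4 = 8. Strike 8 from t_3.
t_7 must be 2 (only option left).
t_3 must be 1 (only option left).
Determined: t_3=1, t_4=8, t_7=2. The other variables each still have more than one consistent value. That makes 3.

3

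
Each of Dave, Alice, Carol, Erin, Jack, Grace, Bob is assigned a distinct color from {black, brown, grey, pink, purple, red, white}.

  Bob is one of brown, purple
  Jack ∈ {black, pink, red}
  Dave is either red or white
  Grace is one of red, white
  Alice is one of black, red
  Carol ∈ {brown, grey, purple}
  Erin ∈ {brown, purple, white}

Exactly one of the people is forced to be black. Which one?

Alice

The 7 variables draw from only 7 values {black, brown, grey, pink, purple, red, white}, so each is used; only Carol can be grey, hence Carol = grey.
Among the 6 still-open variables, pink fits only Jack (and all 6 values in {black, brown, pink, purple, red, white} must be used), so Jack = pink.
The 5 still-open variables draw from only 5 values {black, brown, purple, red, white}, so each is used; only Alice can be black, hence Alice = black.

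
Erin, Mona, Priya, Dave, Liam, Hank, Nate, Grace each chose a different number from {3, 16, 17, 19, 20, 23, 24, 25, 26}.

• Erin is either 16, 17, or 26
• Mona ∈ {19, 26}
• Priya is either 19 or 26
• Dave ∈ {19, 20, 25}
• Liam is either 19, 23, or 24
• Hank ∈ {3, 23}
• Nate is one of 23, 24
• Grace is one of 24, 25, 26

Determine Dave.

20

The 2 variables Mona and Priya are confined to {19, 26}, which locks those values in; drop them from Erin, Dave, Liam, Grace.
Liam and Nate between them cover only {23, 24} — a naked pair. Remove those values from Hank, Grace.
That leaves Hank = 3.
Grace's domain is down to {25}, so Grace = 25. Eliminate 25 elsewhere: Dave.
So Dave = 20.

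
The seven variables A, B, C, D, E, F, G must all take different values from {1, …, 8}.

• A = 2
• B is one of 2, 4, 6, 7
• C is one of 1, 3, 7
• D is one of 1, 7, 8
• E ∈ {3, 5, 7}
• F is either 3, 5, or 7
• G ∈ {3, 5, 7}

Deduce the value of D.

8

A has just one choice, so A = 2. Remove 2 from B.
E, F, G between them cover only {3, 5, 7} — a naked triple. Remove those values from B, C, D.
C's domain is down to {1}, so C = 1. Strike 1 from D.
So D = 8.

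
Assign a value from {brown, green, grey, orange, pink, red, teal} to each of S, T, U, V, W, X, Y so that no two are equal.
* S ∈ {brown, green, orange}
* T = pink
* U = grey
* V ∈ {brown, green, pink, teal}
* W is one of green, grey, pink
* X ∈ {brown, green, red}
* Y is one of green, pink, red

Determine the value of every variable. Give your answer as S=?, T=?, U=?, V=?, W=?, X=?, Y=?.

T has just one choice, so T = pink. Eliminate pink elsewhere: V, W, Y.
U must be grey (only option left). So W can't be grey.
W has just one choice, so W = green. Eliminate green elsewhere: S, V, X, Y.
Y's domain is down to {red}, so Y = red. So X can't be red.
That leaves X = brown. Eliminate brown elsewhere: S, V.
S has just one choice, so S = orange.
V has just one choice, so V = teal.

S=orange, T=pink, U=grey, V=teal, W=green, X=brown, Y=red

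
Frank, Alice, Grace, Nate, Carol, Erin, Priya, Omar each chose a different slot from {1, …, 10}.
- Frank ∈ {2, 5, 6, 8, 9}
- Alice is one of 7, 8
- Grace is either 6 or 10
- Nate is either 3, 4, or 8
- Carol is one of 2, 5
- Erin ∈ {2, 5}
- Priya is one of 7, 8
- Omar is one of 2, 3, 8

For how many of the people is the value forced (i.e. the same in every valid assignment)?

2

Alice and Priya share exactly the 2 values {7, 8}; by pigeonhole those values go to them, so strike 7, 8 from Frank, Nate, Omar.
The 2 variables Carol and Erin are confined to {2, 5}, which locks those values in; drop them from Frank, Omar.
That leaves Omar = 3. Remove 3 from Nate.
Nate has just one choice, so Nate = 4.
Determined: Nate=4, Omar=3. The other people each still have more than one consistent value. That makes 2.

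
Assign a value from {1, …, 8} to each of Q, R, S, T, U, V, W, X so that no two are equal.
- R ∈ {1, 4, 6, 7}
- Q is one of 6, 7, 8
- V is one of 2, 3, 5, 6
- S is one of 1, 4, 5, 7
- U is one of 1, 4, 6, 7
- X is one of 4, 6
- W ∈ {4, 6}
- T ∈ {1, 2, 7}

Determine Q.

Among the 8 variables, 3 fits only V (and all 8 values in {1, 2, 3, 4, 5, 6, 7, 8} must be used), so V = 3.
The 7 still-open variables draw from only 7 values {1, 2, 4, 5, 6, 7, 8}, so each is used; only T can be 2, hence T = 2.
The 6 still-open variables together cover exactly {1, 4, 5, 6, 7, 8} — 6 values for 6 variables — and 5 appears only in S's list, so S = 5.
Among the 5 still-open variables, 8 fits only Q (and all 5 values in {1, 4, 6, 7, 8} must be used), so Q = 8.

8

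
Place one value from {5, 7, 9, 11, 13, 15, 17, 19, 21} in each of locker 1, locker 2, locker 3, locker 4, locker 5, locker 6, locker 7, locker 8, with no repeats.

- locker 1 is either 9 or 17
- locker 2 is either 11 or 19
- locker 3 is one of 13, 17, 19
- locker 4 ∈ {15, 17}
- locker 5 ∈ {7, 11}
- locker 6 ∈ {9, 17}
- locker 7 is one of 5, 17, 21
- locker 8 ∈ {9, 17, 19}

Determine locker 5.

7

locker 1 and locker 6 between them cover only {9, 17} — a naked pair. Remove those values from locker 3, locker 4, locker 7, locker 8.
locker 4 has just one choice, so locker 4 = 15.
locker 8 must be 19 (only option left). Remove 19 from locker 2, locker 3.
locker 2's domain is down to {11}, so locker 2 = 11. So locker 5 can't be 11.
So locker 5 = 7.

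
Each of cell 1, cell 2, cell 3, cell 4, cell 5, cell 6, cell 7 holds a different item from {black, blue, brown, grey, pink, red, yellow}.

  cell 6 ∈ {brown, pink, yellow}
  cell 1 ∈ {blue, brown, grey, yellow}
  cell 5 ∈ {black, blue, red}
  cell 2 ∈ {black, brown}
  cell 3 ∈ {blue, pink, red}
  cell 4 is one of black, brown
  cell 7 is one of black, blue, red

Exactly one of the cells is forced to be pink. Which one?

The 7 variables draw from only 7 values {black, blue, brown, grey, pink, red, yellow}, so each is used; only cell 1 can be grey, hence cell 1 = grey.
The 6 still-open variables draw from only 6 values {black, blue, brown, pink, red, yellow}, so each is used; only cell 6 can be yellow, hence cell 6 = yellow.
The 5 still-open variables together cover exactly {black, blue, brown, pink, red} — 5 values for 5 variables — and pink appears only in cell 3's list, so cell 3 = pink.

cell 3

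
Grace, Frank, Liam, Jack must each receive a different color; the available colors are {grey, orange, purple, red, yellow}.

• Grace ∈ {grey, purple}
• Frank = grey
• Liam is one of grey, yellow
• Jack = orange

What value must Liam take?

yellow

Frank has just one choice, so Frank = grey. Strike grey from Grace, Liam.
So Liam = yellow.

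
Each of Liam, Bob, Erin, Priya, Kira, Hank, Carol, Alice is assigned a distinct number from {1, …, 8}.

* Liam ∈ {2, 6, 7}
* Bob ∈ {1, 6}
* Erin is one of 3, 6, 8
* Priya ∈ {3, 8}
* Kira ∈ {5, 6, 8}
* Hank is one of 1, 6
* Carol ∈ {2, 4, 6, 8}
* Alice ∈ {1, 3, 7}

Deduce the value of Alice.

The 8 variables together cover exactly {1, 2, 3, 4, 5, 6, 7, 8} — 8 values for 8 variables — and 4 appears only in Carol's list, so Carol = 4.
Among the 7 still-open variables, 2 fits only Liam (and all 7 values in {1, 2, 3, 5, 6, 7, 8} must be used), so Liam = 2.
The 6 still-open variables draw from only 6 values {1, 3, 5, 6, 7, 8}, so each is used; only Kira can be 5, hence Kira = 5.
The 5 still-open variables together cover exactly {1, 3, 6, 7, 8} — 5 values for 5 variables — and 7 appears only in Alice's list, so Alice = 7.

7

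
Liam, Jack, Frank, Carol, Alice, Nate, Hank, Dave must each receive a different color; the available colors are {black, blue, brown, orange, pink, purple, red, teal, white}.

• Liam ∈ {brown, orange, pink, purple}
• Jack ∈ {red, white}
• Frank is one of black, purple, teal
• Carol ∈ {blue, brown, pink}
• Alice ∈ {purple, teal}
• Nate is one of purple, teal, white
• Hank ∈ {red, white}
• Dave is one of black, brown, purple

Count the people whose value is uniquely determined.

Jack and Hank between them cover only {red, white} — a naked pair. Remove those values from Nate.
Alice and Nate share exactly the 2 values {purple, teal}; by pigeonhole those values go to them, so strike purple, teal from Liam, Frank, Dave.
Frank's domain is down to {black}, so Frank = black. Eliminate black elsewhere: Dave.
Dave's domain is down to {brown}, so Dave = brown. So Liam, Carol can't be brown.
Determined: Frank=black, Dave=brown. The other people each still have more than one consistent value. That makes 2.

2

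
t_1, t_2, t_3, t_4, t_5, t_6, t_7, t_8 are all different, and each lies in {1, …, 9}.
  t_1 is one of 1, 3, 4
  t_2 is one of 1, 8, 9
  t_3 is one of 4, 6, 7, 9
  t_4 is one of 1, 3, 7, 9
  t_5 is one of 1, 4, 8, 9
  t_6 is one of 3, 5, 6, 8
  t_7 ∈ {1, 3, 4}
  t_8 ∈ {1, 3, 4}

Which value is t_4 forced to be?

7

Among the 8 variables, 5 fits only t_6 (and all 8 values in {1, 3, 4, 5, 6, 7, 8, 9} must be used), so t_6 = 5.
The 7 still-open variables together cover exactly {1, 3, 4, 6, 7, 8, 9} — 7 values for 7 variables — and 6 appears only in t_3's list, so t_3 = 6.
The 6 still-open variables together cover exactly {1, 3, 4, 7, 8, 9} — 6 values for 6 variables — and 7 appears only in t_4's list, so t_4 = 7.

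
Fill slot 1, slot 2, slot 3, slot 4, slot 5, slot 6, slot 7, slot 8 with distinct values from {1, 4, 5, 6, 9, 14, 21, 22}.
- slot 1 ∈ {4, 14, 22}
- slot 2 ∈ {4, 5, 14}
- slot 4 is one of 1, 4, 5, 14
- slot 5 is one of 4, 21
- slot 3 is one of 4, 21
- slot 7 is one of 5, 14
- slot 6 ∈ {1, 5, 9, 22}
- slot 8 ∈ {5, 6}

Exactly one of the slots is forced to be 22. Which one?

Among the 8 variables, 6 fits only slot 8 (and all 8 values in {1, 4, 5, 6, 9, 14, 21, 22} must be used), so slot 8 = 6.
Among the 7 still-open variables, 9 fits only slot 6 (and all 7 values in {1, 4, 5, 9, 14, 21, 22} must be used), so slot 6 = 9.
The 6 still-open variables together cover exactly {1, 4, 5, 14, 21, 22} — 6 values for 6 variables — and 1 appears only in slot 4's list, so slot 4 = 1.
The 5 still-open variables draw from only 5 values {4, 5, 14, 21, 22}, so each is used; only slot 1 can be 22, hence slot 1 = 22.

slot 1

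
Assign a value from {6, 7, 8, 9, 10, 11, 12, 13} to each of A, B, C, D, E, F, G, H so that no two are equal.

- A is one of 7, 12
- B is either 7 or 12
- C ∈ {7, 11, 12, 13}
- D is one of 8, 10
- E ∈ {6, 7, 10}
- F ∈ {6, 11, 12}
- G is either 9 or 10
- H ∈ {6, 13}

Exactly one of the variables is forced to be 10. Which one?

E

Among the 8 variables, 8 fits only D (and all 8 values in {6, 7, 8, 9, 10, 11, 12, 13} must be used), so D = 8.
Among the 7 still-open variables, 9 fits only G (and all 7 values in {6, 7, 9, 10, 11, 12, 13} must be used), so G = 9.
Among the 6 still-open variables, 10 fits only E (and all 6 values in {6, 7, 10, 11, 12, 13} must be used), so E = 10.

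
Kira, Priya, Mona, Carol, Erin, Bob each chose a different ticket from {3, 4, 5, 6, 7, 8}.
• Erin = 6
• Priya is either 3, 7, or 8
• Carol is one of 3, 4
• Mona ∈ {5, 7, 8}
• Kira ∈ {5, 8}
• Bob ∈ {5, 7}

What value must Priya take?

Erin's domain is down to {6}, so Erin = 6.
The 5 still-open variables together cover exactly {3, 4, 5, 7, 8} — 5 values for 5 variables — and 4 appears only in Carol's list, so Carol = 4.
The 4 still-open variables draw from only 4 values {3, 5, 7, 8}, so each is used; only Priya can be 3, hence Priya = 3.

3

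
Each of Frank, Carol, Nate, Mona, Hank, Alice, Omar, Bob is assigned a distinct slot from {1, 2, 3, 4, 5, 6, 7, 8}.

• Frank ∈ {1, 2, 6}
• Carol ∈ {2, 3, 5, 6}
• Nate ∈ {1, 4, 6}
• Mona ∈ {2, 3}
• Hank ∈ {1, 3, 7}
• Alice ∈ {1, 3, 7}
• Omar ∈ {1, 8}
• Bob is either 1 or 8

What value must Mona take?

2

Among the 8 variables, 4 fits only Nate (and all 8 values in {1, 2, 3, 4, 5, 6, 7, 8} must be used), so Nate = 4.
The 7 still-open variables draw from only 7 values {1, 2, 3, 5, 6, 7, 8}, so each is used; only Carol can be 5, hence Carol = 5.
The 6 still-open variables together cover exactly {1, 2, 3, 6, 7, 8} — 6 values for 6 variables — and 6 appears only in Frank's list, so Frank = 6.
The 5 still-open variables together cover exactly {1, 2, 3, 7, 8} — 5 values for 5 variables — and 2 appears only in Mona's list, so Mona = 2.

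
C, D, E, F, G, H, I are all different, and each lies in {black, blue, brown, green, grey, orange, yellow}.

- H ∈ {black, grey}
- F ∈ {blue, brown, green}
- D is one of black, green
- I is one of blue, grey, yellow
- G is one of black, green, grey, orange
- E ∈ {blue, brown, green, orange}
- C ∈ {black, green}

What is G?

The 7 variables together cover exactly {black, blue, brown, green, grey, orange, yellow} — 7 values for 7 variables — and yellow appears only in I's list, so I = yellow.
The 2 variables C and D are confined to {black, green}, which locks those values in; drop them from E, F, G, H.
H's domain is down to {grey}, so H = grey. Strike grey from G.
So G = orange.

orange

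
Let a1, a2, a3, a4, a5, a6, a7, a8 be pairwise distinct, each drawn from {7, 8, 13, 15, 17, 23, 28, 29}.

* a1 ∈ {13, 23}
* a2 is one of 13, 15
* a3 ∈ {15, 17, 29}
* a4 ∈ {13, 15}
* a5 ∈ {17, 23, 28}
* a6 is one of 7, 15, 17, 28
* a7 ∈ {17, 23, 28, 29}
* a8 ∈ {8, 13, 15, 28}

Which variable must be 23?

The 8 variables together cover exactly {7, 8, 13, 15, 17, 23, 28, 29} — 8 values for 8 variables — and 7 appears only in a6's list, so a6 = 7.
The 7 still-open variables together cover exactly {8, 13, 15, 17, 23, 28, 29} — 7 values for 7 variables — and 8 appears only in a8's list, so a8 = 8.
The 2 variables a2 and a4 are confined to {13, 15}, which locks those values in; drop them from a1, a3.
So 23 goes to a1.

a1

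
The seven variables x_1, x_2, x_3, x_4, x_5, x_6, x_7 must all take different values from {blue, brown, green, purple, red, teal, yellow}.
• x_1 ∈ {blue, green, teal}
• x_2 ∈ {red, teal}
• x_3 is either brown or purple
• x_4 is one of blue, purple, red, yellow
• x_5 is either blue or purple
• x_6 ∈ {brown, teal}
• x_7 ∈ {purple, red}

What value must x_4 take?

yellow

Among the 7 variables, green fits only x_1 (and all 7 values in {blue, brown, green, purple, red, teal, yellow} must be used), so x_1 = green.
The 6 still-open variables draw from only 6 values {blue, brown, purple, red, teal, yellow}, so each is used; only x_4 can be yellow, hence x_4 = yellow.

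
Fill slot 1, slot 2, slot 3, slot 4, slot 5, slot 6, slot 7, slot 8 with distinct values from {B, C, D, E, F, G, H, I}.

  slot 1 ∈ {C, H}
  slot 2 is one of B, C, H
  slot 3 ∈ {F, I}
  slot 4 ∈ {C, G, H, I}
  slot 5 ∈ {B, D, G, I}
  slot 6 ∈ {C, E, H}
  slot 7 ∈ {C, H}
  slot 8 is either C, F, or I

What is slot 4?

G

Among the 8 variables, D fits only slot 5 (and all 8 values in {B, C, D, E, F, G, H, I} must be used), so slot 5 = D.
The 7 still-open variables draw from only 7 values {B, C, E, F, G, H, I}, so each is used; only slot 2 can be B, hence slot 2 = B.
Among the 6 still-open variables, E fits only slot 6 (and all 6 values in {C, E, F, G, H, I} must be used), so slot 6 = E.
Among the 5 still-open variables, G fits only slot 4 (and all 5 values in {C, F, G, H, I} must be used), so slot 4 = G.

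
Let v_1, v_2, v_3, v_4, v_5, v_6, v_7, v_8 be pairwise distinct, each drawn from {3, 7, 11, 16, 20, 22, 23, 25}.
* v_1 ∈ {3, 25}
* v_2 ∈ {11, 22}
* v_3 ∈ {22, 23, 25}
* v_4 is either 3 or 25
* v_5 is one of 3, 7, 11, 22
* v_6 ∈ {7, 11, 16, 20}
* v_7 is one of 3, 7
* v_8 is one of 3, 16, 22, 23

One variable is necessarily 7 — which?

The 8 variables together cover exactly {3, 7, 11, 16, 20, 22, 23, 25} — 8 values for 8 variables — and 20 appears only in v_6's list, so v_6 = 20.
The 7 still-open variables together cover exactly {3, 7, 11, 16, 22, 23, 25} — 7 values for 7 variables — and 16 appears only in v_8's list, so v_8 = 16.
Among the 6 still-open variables, 23 fits only v_3 (and all 6 values in {3, 7, 11, 22, 23, 25} must be used), so v_3 = 23.
v_1 and v_4 share exactly the 2 values {3, 25}; by pigeonhole those values go to them, so strike 3, 25 from v_5, v_7.

v_7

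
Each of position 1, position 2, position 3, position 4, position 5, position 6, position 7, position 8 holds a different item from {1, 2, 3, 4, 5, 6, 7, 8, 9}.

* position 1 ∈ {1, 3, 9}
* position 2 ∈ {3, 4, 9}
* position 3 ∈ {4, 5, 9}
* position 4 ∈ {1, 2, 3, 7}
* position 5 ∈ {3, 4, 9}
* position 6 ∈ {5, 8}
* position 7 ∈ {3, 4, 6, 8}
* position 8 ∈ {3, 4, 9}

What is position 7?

The 3 variables position 2, position 5, position 8 are confined to {3, 4, 9}, which locks those values in; drop them from position 1, position 3, position 4, position 7.
That leaves position 1 = 1. Remove 1 from position 4.
position 3 must be 5 (only option left). Strike 5 from position 6.
That leaves position 6 = 8. Eliminate 8 elsewhere: position 7.
So position 7 = 6.

6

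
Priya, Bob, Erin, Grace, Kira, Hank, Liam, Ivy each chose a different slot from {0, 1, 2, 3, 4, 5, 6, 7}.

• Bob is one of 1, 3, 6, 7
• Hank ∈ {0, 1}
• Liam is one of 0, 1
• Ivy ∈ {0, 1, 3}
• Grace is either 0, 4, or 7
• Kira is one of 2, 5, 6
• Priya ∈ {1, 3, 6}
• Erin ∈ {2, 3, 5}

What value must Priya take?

Among the 8 variables, 4 fits only Grace (and all 8 values in {0, 1, 2, 3, 4, 5, 6, 7} must be used), so Grace = 4.
The 7 still-open variables together cover exactly {0, 1, 2, 3, 5, 6, 7} — 7 values for 7 variables — and 7 appears only in Bob's list, so Bob = 7.
Hank and Liam share exactly the 2 values {0, 1}; by pigeonhole those values go to them, so strike 0, 1 from Priya, Ivy.
Ivy has just one choice, so Ivy = 3. Eliminate 3 elsewhere: Priya, Erin.
So Priya = 6.

6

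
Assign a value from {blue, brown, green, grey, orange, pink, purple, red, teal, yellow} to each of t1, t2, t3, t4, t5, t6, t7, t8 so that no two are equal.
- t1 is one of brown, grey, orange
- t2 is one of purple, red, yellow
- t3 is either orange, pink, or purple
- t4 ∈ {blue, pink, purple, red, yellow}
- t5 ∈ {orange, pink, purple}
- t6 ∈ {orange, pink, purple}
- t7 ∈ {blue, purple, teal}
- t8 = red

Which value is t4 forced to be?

blue

t8's domain is down to {red}, so t8 = red. So t2, t4 can't be red.
t3, t5, t6 between them cover only {orange, pink, purple} — a naked triple. Remove those values from t1, t2, t4, t7.
t2 has just one choice, so t2 = yellow. Remove yellow from t4.
So t4 = blue.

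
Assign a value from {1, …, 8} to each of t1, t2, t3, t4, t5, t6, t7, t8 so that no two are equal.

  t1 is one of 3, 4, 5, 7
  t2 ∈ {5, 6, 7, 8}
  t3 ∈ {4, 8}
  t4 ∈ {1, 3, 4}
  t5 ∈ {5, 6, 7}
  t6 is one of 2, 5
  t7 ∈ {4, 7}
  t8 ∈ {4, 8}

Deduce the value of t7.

7

The 8 variables together cover exactly {1, 2, 3, 4, 5, 6, 7, 8} — 8 values for 8 variables — and 1 appears only in t4's list, so t4 = 1.
The 7 still-open variables together cover exactly {2, 3, 4, 5, 6, 7, 8} — 7 values for 7 variables — and 2 appears only in t6's list, so t6 = 2.
The 6 still-open variables draw from only 6 values {3, 4, 5, 6, 7, 8}, so each is used; only t1 can be 3, hence t1 = 3.
t3 and t8 share exactly the 2 values {4, 8}; by pigeonhole those values go to them, so strike 4, 8 from t2, t7.
So t7 = 7.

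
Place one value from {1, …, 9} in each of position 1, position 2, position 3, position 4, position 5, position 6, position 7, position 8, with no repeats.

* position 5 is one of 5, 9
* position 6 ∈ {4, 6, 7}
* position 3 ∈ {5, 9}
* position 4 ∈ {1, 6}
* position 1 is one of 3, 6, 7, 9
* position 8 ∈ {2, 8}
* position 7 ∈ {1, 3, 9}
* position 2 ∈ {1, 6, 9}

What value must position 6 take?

4

position 3 and position 5 share exactly the 2 values {5, 9}; by pigeonhole those values go to them, so strike 5, 9 from position 1, position 2, position 7.
position 2 and position 4 between them cover only {1, 6} — a naked pair. Remove those values from position 1, position 6, position 7.
position 7 must be 3 (only option left). Eliminate 3 elsewhere: position 1.
That leaves position 1 = 7. Remove 7 from position 6.
So position 6 = 4.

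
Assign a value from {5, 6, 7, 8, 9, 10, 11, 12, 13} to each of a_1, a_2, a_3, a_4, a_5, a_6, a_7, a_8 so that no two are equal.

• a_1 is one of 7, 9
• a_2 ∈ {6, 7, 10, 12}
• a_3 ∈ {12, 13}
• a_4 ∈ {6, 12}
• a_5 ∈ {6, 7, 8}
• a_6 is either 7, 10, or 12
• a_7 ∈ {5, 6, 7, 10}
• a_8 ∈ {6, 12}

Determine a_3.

The 8 variables together cover exactly {5, 6, 7, 8, 9, 10, 12, 13} — 8 values for 8 variables — and 5 appears only in a_7's list, so a_7 = 5.
Among the 7 still-open variables, 8 fits only a_5 (and all 7 values in {6, 7, 8, 9, 10, 12, 13} must be used), so a_5 = 8.
The 6 still-open variables draw from only 6 values {6, 7, 9, 10, 12, 13}, so each is used; only a_1 can be 9, hence a_1 = 9.
Among the 5 still-open variables, 13 fits only a_3 (and all 5 values in {6, 7, 10, 12, 13} must be used), so a_3 = 13.

13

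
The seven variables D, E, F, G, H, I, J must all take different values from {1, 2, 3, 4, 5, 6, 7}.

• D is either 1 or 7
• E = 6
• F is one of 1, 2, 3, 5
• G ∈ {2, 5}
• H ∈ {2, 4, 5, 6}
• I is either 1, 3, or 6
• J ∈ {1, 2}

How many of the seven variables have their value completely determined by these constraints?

3

E must be 6 (only option left). So H, I can't be 6.
The 6 still-open variables together cover exactly {1, 2, 3, 4, 5, 7} — 6 values for 6 variables — and 4 appears only in H's list, so H = 4.
Among the 5 still-open variables, 7 fits only D (and all 5 values in {1, 2, 3, 5, 7} must be used), so D = 7.
Determined: D=7, E=6, H=4. The other variables each still have more than one consistent value. That makes 3.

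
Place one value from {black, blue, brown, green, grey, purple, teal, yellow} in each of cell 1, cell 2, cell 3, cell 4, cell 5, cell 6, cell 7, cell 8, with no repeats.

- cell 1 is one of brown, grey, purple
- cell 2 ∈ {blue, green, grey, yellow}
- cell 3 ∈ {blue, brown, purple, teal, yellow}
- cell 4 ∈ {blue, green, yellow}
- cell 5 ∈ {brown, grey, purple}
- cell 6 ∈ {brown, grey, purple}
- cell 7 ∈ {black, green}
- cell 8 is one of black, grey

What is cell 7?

The 8 variables together cover exactly {black, blue, brown, green, grey, purple, teal, yellow} — 8 values for 8 variables — and teal appears only in cell 3's list, so cell 3 = teal.
The 3 variables cell 1, cell 5, cell 6 are confined to {brown, grey, purple}, which locks those values in; drop them from cell 2, cell 8.
That leaves cell 8 = black. Strike black from cell 7.
So cell 7 = green.

green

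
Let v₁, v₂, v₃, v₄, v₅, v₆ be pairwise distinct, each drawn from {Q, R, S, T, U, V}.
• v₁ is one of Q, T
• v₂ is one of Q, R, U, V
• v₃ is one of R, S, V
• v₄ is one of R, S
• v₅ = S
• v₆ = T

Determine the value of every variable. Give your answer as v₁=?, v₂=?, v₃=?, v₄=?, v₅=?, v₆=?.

v₁=Q, v₂=U, v₃=V, v₄=R, v₅=S, v₆=T

v₅ must be S (only option left). Eliminate S elsewhere: v₃, v₄.
v₆'s domain is down to {T}, so v₆ = T. Strike T from v₁.
That leaves v₁ = Q. Strike Q from v₂.
v₄ has just one choice, so v₄ = R. Eliminate R elsewhere: v₂, v₃.
v₃ has just one choice, so v₃ = V. Remove V from v₂.
v₂ must be U (only option left).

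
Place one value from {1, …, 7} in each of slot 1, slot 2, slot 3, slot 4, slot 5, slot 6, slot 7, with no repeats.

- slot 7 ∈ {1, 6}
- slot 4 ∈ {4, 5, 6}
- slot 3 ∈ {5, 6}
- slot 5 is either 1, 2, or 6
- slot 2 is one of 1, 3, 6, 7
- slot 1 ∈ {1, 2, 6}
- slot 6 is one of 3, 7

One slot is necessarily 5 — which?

Among the 7 variables, 4 fits only slot 4 (and all 7 values in {1, 2, 3, 4, 5, 6, 7} must be used), so slot 4 = 4.
The 6 still-open variables together cover exactly {1, 2, 3, 5, 6, 7} — 6 values for 6 variables — and 5 appears only in slot 3's list, so slot 3 = 5.

slot 3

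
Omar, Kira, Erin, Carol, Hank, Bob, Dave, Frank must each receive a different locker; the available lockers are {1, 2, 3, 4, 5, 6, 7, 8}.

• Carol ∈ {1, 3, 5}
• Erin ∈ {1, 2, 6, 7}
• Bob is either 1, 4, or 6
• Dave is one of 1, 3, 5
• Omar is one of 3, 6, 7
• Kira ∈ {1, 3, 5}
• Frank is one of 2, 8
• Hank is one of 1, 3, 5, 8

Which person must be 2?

Frank

Among the 8 variables, 4 fits only Bob (and all 8 values in {1, 2, 3, 4, 5, 6, 7, 8} must be used), so Bob = 4.
Kira, Carol, Dave share exactly the 3 values {1, 3, 5}; by pigeonhole those values go to them, so strike 1, 3, 5 from Omar, Erin, Hank.
Hank must be 8 (only option left). Eliminate 8 elsewhere: Frank.
So 2 goes to Frank.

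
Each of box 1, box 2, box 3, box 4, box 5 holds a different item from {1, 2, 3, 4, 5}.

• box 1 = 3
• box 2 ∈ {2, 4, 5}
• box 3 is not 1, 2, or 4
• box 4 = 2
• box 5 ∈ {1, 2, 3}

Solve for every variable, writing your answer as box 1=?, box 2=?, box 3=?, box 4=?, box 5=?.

box 1 must be 3 (only option left). Remove 3 from box 3, box 5.
box 3's domain is down to {5}, so box 3 = 5. Eliminate 5 elsewhere: box 2.
That leaves box 4 = 2. Strike 2 from box 2, box 5.
box 5 must be 1 (only option left).
box 2 has just one choice, so box 2 = 4.

box 1=3, box 2=4, box 3=5, box 4=2, box 5=1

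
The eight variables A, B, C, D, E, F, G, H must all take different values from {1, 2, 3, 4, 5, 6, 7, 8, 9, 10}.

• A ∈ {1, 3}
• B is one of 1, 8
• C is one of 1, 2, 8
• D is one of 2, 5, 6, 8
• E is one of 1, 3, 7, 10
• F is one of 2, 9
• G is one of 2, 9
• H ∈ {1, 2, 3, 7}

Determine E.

10

F and G between them cover only {2, 9} — a naked pair. Remove those values from C, D, H.
B and C between them cover only {1, 8} — a naked pair. Remove those values from A, D, E, H.
A has just one choice, so A = 3. Strike 3 from E, H.
H has just one choice, so H = 7. Remove 7 from E.
So E = 10.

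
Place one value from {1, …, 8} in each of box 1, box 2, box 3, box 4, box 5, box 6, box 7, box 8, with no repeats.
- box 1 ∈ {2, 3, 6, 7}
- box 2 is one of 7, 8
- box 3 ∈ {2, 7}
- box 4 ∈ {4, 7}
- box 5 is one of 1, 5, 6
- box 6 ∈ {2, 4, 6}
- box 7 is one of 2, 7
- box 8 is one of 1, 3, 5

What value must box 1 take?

The 8 variables together cover exactly {1, 2, 3, 4, 5, 6, 7, 8} — 8 values for 8 variables — and 8 appears only in box 2's list, so box 2 = 8.
box 3 and box 7 between them cover only {2, 7} — a naked pair. Remove those values from box 1, box 4, box 6.
box 4 must be 4 (only option left). So box 6 can't be 4.
box 6 has just one choice, so box 6 = 6. Eliminate 6 elsewhere: box 1, box 5.
So box 1 = 3.

3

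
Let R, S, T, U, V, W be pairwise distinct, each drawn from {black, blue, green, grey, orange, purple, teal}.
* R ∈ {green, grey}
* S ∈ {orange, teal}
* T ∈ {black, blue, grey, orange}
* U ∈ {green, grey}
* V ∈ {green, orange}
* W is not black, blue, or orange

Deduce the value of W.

R and U between them cover only {green, grey} — a naked pair. Remove those values from T, V, W.
V must be orange (only option left). Remove orange from S, T.
S has just one choice, so S = teal. So W can't be teal.
So W = purple.

purple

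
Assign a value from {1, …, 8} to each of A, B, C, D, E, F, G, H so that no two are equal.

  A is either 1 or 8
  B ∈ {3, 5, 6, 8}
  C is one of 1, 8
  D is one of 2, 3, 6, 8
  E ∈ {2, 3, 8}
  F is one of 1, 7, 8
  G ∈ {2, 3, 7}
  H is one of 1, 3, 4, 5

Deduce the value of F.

Among the 8 variables, 4 fits only H (and all 8 values in {1, 2, 3, 4, 5, 6, 7, 8} must be used), so H = 4.
Among the 7 still-open variables, 5 fits only B (and all 7 values in {1, 2, 3, 5, 6, 7, 8} must be used), so B = 5.
The 6 still-open variables draw from only 6 values {1, 2, 3, 6, 7, 8}, so each is used; only D can be 6, hence D = 6.
A and C share exactly the 2 values {1, 8}; by pigeonhole those values go to them, so strike 1, 8 from E, F.
So F = 7.

7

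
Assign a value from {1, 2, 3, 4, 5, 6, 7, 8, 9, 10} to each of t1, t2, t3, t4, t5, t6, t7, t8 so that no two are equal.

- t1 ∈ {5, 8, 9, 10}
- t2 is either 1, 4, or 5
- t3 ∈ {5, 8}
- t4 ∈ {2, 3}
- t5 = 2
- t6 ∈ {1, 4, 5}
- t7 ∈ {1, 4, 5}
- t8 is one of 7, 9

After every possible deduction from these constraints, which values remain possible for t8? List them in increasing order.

7, 9

t5's domain is down to {2}, so t5 = 2. Eliminate 2 elsewhere: t4.
t4 has just one choice, so t4 = 3.
The 3 variables t2, t6, t7 are confined to {1, 4, 5}, which locks those values in; drop them from t1, t3.
t3's domain is down to {8}, so t3 = 8. Remove 8 from t1.
No further eliminations apply; t8 can still be any of 7, 9.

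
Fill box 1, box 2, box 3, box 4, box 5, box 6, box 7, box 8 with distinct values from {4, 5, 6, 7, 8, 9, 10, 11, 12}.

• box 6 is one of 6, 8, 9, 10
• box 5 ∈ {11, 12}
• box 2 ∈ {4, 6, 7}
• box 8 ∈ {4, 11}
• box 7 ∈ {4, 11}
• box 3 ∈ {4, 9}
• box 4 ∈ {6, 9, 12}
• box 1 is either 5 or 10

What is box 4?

6

box 7 and box 8 share exactly the 2 values {4, 11}; by pigeonhole those values go to them, so strike 4, 11 from box 2, box 3, box 5.
That leaves box 3 = 9. Strike 9 from box 4, box 6.
box 5 has just one choice, so box 5 = 12. Strike 12 from box 4.
So box 4 = 6.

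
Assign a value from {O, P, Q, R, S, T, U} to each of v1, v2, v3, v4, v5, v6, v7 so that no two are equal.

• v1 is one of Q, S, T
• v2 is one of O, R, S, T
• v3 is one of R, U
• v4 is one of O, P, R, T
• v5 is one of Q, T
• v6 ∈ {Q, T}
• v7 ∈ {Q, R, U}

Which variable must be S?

The 7 variables draw from only 7 values {O, P, Q, R, S, T, U}, so each is used; only v4 can be P, hence v4 = P.
Among the 6 still-open variables, O fits only v2 (and all 6 values in {O, Q, R, S, T, U} must be used), so v2 = O.
Among the 5 still-open variables, S fits only v1 (and all 5 values in {Q, R, S, T, U} must be used), so v1 = S.

v1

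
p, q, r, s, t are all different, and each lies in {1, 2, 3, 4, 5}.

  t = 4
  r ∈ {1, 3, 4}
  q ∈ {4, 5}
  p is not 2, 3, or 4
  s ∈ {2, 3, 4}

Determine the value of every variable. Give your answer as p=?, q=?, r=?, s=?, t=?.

p=1, q=5, r=3, s=2, t=4

t's domain is down to {4}, so t = 4. So q, r, s can't be 4.
That leaves q = 5. Eliminate 5 elsewhere: p.
p's domain is down to {1}, so p = 1. Strike 1 from r.
r's domain is down to {3}, so r = 3. Eliminate 3 elsewhere: s.
That leaves s = 2.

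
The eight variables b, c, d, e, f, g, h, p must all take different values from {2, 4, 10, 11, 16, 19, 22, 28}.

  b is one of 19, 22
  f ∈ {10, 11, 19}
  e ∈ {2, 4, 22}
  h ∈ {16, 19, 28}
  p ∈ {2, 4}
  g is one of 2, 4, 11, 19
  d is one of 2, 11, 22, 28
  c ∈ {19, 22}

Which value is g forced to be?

The 8 variables together cover exactly {2, 4, 10, 11, 16, 19, 22, 28} — 8 values for 8 variables — and 10 appears only in f's list, so f = 10.
The 7 still-open variables draw from only 7 values {2, 4, 11, 16, 19, 22, 28}, so each is used; only h can be 16, hence h = 16.
Among the 6 still-open variables, 28 fits only d (and all 6 values in {2, 4, 11, 19, 22, 28} must be used), so d = 28.
The 5 still-open variables together cover exactly {2, 4, 11, 19, 22} — 5 values for 5 variables — and 11 appears only in g's list, so g = 11.

11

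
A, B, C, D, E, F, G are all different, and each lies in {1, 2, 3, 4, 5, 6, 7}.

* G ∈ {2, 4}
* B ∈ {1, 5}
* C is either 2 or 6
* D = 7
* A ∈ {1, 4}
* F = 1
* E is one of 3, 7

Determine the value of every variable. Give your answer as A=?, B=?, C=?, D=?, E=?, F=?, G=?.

A=4, B=5, C=6, D=7, E=3, F=1, G=2

D must be 7 (only option left). Eliminate 7 elsewhere: E.
That leaves E = 3.
That leaves F = 1. So A, B can't be 1.
That leaves A = 4. Remove 4 from G.
B must be 5 (only option left).
That leaves G = 2. Eliminate 2 elsewhere: C.
C has just one choice, so C = 6.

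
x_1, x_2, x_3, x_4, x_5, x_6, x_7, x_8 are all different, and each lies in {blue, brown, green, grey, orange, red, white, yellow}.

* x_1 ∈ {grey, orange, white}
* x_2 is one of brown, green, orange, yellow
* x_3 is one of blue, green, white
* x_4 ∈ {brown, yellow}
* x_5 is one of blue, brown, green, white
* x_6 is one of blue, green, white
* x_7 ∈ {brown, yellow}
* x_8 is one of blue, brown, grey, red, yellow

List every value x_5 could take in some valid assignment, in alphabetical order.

The 8 variables together cover exactly {blue, brown, green, grey, orange, red, white, yellow} — 8 values for 8 variables — and red appears only in x_8's list, so x_8 = red.
Among the 7 still-open variables, grey fits only x_1 (and all 7 values in {blue, brown, green, grey, orange, white, yellow} must be used), so x_1 = grey.
The 6 still-open variables draw from only 6 values {blue, brown, green, orange, white, yellow}, so each is used; only x_2 can be orange, hence x_2 = orange.
The 2 variables x_4 and x_7 are confined to {brown, yellow}, which locks those values in; drop them from x_5.
No further eliminations apply; x_5 can still be any of blue, green, white.

blue, green, white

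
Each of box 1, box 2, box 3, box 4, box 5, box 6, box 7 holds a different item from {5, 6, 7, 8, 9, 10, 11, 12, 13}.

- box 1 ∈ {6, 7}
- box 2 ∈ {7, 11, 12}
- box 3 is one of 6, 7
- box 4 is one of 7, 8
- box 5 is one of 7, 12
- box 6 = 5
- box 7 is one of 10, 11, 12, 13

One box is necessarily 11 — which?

box 6 must be 5 (only option left).
The 2 variables box 1 and box 3 are confined to {6, 7}, which locks those values in; drop them from box 2, box 4, box 5.
box 4 must be 8 (only option left).
box 5 has just one choice, so box 5 = 12. Eliminate 12 elsewhere: box 2, box 7.
So 11 goes to box 2.

box 2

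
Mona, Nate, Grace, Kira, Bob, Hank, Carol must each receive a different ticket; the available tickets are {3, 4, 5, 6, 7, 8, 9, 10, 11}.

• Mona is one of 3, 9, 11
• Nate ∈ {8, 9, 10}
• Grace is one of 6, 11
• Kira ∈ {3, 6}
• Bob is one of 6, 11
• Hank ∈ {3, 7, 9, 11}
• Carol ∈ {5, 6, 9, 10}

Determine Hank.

Grace and Bob share exactly the 2 values {6, 11}; by pigeonhole those values go to them, so strike 6, 11 from Mona, Kira, Hank, Carol.
Kira has just one choice, so Kira = 3. So Mona, Hank can't be 3.
Mona has just one choice, so Mona = 9. Remove 9 from Nate, Hank, Carol.
So Hank = 7.

7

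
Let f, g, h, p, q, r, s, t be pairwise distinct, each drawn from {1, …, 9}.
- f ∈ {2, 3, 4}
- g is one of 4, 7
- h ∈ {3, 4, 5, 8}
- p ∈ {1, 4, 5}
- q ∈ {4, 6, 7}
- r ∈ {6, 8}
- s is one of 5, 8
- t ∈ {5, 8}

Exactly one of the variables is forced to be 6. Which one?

r

Among the 8 variables, 1 fits only p (and all 8 values in {1, 2, 3, 4, 5, 6, 7, 8} must be used), so p = 1.
The 7 still-open variables together cover exactly {2, 3, 4, 5, 6, 7, 8} — 7 values for 7 variables — and 2 appears only in f's list, so f = 2.
The 6 still-open variables draw from only 6 values {3, 4, 5, 6, 7, 8}, so each is used; only h can be 3, hence h = 3.
The 2 variables s and t are confined to {5, 8}, which locks those values in; drop them from r.
So 6 goes to r.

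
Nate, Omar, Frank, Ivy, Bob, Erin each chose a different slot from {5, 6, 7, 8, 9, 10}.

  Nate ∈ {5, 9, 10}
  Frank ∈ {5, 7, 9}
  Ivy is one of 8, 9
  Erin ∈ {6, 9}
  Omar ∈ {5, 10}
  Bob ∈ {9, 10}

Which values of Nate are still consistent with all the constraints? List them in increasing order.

Among the 6 variables, 6 fits only Erin (and all 6 values in {5, 6, 7, 8, 9, 10} must be used), so Erin = 6.
The 5 still-open variables draw from only 5 values {5, 7, 8, 9, 10}, so each is used; only Frank can be 7, hence Frank = 7.
Among the 4 still-open variables, 8 fits only Ivy (and all 4 values in {5, 8, 9, 10} must be used), so Ivy = 8.
No further eliminations apply; Nate can still be any of 5, 9, 10.

5, 9, 10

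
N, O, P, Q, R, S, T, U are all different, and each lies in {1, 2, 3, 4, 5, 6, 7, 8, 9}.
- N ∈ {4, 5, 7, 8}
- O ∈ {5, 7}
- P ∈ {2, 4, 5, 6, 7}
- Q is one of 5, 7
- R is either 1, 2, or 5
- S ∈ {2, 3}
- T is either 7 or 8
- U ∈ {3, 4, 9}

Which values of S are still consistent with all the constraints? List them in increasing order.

2, 3

O and Q between them cover only {5, 7} — a naked pair. Remove those values from N, P, R, T.
T's domain is down to {8}, so T = 8. Eliminate 8 elsewhere: N.
N's domain is down to {4}, so N = 4. Eliminate 4 elsewhere: P, U.
No further eliminations apply; S can still be any of 2, 3.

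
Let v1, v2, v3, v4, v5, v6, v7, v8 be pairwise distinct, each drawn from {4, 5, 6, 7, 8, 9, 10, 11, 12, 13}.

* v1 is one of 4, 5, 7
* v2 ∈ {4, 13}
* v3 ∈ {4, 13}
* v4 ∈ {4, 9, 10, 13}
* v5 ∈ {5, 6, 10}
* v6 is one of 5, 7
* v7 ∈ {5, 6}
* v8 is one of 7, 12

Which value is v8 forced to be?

The 8 variables draw from only 8 values {4, 5, 6, 7, 9, 10, 12, 13}, so each is used; only v4 can be 9, hence v4 = 9.
The 7 still-open variables together cover exactly {4, 5, 6, 7, 10, 12, 13} — 7 values for 7 variables — and 10 appears only in v5's list, so v5 = 10.
The 6 still-open variables together cover exactly {4, 5, 6, 7, 12, 13} — 6 values for 6 variables — and 6 appears only in v7's list, so v7 = 6.
The 5 still-open variables draw from only 5 values {4, 5, 7, 12, 13}, so each is used; only v8 can be 12, hence v8 = 12.

12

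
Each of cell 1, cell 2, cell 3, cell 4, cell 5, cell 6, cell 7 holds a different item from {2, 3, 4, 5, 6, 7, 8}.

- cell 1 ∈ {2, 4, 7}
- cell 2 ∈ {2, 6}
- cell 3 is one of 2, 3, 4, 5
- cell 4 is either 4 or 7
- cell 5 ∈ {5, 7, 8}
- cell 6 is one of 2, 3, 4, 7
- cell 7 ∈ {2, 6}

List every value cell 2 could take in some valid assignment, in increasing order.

2, 6

The 7 variables draw from only 7 values {2, 3, 4, 5, 6, 7, 8}, so each is used; only cell 5 can be 8, hence cell 5 = 8.
The 6 still-open variables together cover exactly {2, 3, 4, 5, 6, 7} — 6 values for 6 variables — and 5 appears only in cell 3's list, so cell 3 = 5.
The 5 still-open variables draw from only 5 values {2, 3, 4, 6, 7}, so each is used; only cell 6 can be 3, hence cell 6 = 3.
cell 2 and cell 7 share exactly the 2 values {2, 6}; by pigeonhole those values go to them, so strike 2, 6 from cell 1.
No further eliminations apply; cell 2 can still be any of 2, 6.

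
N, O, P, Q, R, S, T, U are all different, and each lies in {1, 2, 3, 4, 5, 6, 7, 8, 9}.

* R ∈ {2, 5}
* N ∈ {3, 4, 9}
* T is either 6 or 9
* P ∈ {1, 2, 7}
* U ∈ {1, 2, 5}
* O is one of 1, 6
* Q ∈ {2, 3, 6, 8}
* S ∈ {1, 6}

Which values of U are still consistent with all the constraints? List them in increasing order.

2, 5

The 2 variables O and S are confined to {1, 6}, which locks those values in; drop them from P, Q, T, U.
T's domain is down to {9}, so T = 9. So N can't be 9.
R and U share exactly the 2 values {2, 5}; by pigeonhole those values go to them, so strike 2, 5 from P, Q.
That leaves P = 7.
No further eliminations apply; U can still be any of 2, 5.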